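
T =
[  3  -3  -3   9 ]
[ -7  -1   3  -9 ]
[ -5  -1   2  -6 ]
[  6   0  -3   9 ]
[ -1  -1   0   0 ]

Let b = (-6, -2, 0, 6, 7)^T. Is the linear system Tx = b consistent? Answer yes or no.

no

Row reduce the augmented matrix [T | b].
R2 ← R2 + (7/3)·R1: [0, -8, -4, 12, -16]
R3 ← R3 + (5/3)·R1: [0, -6, -3, 9, -10]
R4 ← R4 − (2)·R1: [0, 6, 3, -9, 18]
R5 ← R5 + (1/3)·R1: [0, -2, -1, 3, 5]
R3 ← R3 − (3/4)·R2: [0, 0, 0, 0, 2]
R4 ← R4 + (3/4)·R2: [0, 0, 0, 0, 6]
R5 ← R5 − (1/4)·R2: [0, 0, 0, 0, 9]
R4 ← R4 − (3)·R3: [0, 0, 0, 0, 0]
R5 ← R5 − (9/2)·R3: [0, 0, 0, 0, 0]
The echelon form has 3 nonzero rows; the last pivot sits in the augmented column, so rank(T) = 2 but rank([T|b]) = 3.
Since the ranks differ, the system is inconsistent.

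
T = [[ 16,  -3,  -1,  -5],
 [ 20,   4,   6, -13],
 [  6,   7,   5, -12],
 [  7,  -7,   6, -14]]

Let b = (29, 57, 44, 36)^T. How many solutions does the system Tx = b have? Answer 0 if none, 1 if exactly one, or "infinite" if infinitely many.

1

Row reduce the augmented matrix [T | b].
R2 ← R2 − (5/4)·R1: [0, 31/4, 29/4, -27/4, 83/4]
R3 ← R3 − (3/8)·R1: [0, 65/8, 43/8, -81/8, 265/8]
R4 ← R4 − (7/16)·R1: [0, -91/16, 103/16, -189/16, 373/16]
R3 ← R3 − (65/62)·R2: [0, 0, -69/31, -189/62, 705/62]
R4 ← R4 + (91/124)·R2: [0, 0, 729/62, -2079/124, 4779/124]
R4 ← R4 + (243/46)·R3: [0, 0, 0, -756/23, 2268/23]
The echelon form has 4 nonzero rows, and every pivot lies in the first 4 columns, so rank(T) = rank([T|b]) = 4.
The system is consistent.
rank = 4 = number of unknowns, so the solution is unique.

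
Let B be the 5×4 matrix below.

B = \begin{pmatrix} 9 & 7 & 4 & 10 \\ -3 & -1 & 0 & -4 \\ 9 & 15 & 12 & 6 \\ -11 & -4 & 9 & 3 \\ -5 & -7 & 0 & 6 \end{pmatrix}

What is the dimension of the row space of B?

3

Row reduce to echelon form.
R2 ← R2 + (1/3)·R1: [0, 4/3, 4/3, -2/3]
R3 ← R3 − R1: [0, 8, 8, -4]
R4 ← R4 + (11/9)·R1: [0, 41/9, 125/9, 137/9]
R5 ← R5 + (5/9)·R1: [0, -28/9, 20/9, 104/9]
R3 ← R3 − (6)·R2: [0, 0, 0, 0]
R4 ← R4 − (41/12)·R2: [0, 0, 28/3, 35/2]
R5 ← R5 + (7/3)·R2: [0, 0, 16/3, 10]
Swap R3 ↔ R4
R5 ← R5 − (4/7)·R3: [0, 0, 0, 0]
Echelon form has 3 nonzero rows, so rank(B) = 3.
The row space has dimension equal to the rank: 3.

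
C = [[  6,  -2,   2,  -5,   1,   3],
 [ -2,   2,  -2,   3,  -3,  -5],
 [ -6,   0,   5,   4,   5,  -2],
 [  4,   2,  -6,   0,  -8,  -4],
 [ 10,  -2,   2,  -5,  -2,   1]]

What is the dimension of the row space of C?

4

Row reduce to echelon form.
R2 ← R2 + (1/3)·R1: [0, 4/3, -4/3, 4/3, -8/3, -4]
R3 ← R3 + R1: [0, -2, 7, -1, 6, 1]
R4 ← R4 − (2/3)·R1: [0, 10/3, -22/3, 10/3, -26/3, -6]
R5 ← R5 − (5/3)·R1: [0, 4/3, -4/3, 10/3, -11/3, -4]
R3 ← R3 + (3/2)·R2: [0, 0, 5, 1, 2, -5]
R4 ← R4 − (5/2)·R2: [0, 0, -4, 0, -2, 4]
R5 ← R5 − R2: [0, 0, 0, 2, -1, 0]
R4 ← R4 + (4/5)·R3: [0, 0, 0, 4/5, -2/5, 0]
R5 ← R5 − (5/2)·R4: [0, 0, 0, 0, 0, 0]
Echelon form has 4 nonzero rows, so rank(C) = 4.
The row space has dimension equal to the rank: 4.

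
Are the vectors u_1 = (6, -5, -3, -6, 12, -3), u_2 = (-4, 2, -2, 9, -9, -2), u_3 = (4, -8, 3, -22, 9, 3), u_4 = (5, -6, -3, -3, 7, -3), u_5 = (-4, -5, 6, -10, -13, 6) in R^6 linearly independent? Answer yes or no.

no

Form the matrix with these vectors as rows and row reduce.
R2 ← R2 + (2/3)·R1: [0, -4/3, -4, 5, -1, -4]
R3 ← R3 − (2/3)·R1: [0, -14/3, 5, -18, 1, 5]
R4 ← R4 − (5/6)·R1: [0, -11/6, -1/2, 2, -3, -1/2]
R5 ← R5 + (2/3)·R1: [0, -25/3, 4, -14, -5, 4]
R3 ← R3 − (7/2)·R2: [0, 0, 19, -71/2, 9/2, 19]
R4 ← R4 − (11/8)·R2: [0, 0, 5, -39/8, -13/8, 5]
R5 ← R5 − (25/4)·R2: [0, 0, 29, -181/4, 5/4, 29]
R4 ← R4 − (5/19)·R3: [0, 0, 0, 679/152, -427/152, 0]
R5 ← R5 − (29/19)·R3: [0, 0, 0, 679/76, -427/76, 0]
R5 ← R5 − (2)·R4: [0, 0, 0, 0, 0, 0]
4 nonzero rows, so the 5 vectors span a space of dimension 4.
Since 4 < 5, the vectors are linearly dependent.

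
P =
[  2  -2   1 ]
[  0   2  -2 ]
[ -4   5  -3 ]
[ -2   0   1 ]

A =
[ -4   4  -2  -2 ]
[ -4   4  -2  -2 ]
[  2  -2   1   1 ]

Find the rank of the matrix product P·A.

1

First compute PA:
[[  2,  -2,   1,   1],
 [-12,  12,  -6,  -6],
 [-10,  10,  -5,  -5],
 [ 10, -10,   5,   5]]
Now row reduce the product.
R2 ← R2 + (6)·R1: [0, 0, 0, 0]
R3 ← R3 + (5)·R1: [0, 0, 0, 0]
R4 ← R4 − (5)·R1: [0, 0, 0, 0]
1 nonzero row, so rank(PA) = 1.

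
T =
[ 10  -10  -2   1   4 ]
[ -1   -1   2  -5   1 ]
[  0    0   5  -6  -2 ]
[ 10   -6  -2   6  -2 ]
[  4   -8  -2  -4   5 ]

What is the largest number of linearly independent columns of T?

4

Row reduce to echelon form.
R2 ← R2 + (1/10)·R1: [0, -2, 9/5, -49/10, 7/5]
R4 ← R4 − R1: [0, 4, 0, 5, -6]
R5 ← R5 − (2/5)·R1: [0, -4, -6/5, -22/5, 17/5]
R4 ← R4 + (2)·R2: [0, 0, 18/5, -24/5, -16/5]
R5 ← R5 − (2)·R2: [0, 0, -24/5, 27/5, 3/5]
R4 ← R4 − (18/25)·R3: [0, 0, 0, -12/25, -44/25]
R5 ← R5 + (24/25)·R3: [0, 0, 0, -9/25, -33/25]
R5 ← R5 − (3/4)·R4: [0, 0, 0, 0, 0]
Echelon form has 4 nonzero rows, so rank(T) = 4.
The rank gives the maximum number of linearly independent columns: 4.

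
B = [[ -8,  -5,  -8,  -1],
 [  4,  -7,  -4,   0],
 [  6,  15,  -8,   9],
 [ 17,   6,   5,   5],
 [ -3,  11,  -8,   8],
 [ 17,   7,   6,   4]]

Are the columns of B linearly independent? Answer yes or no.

yes

Row reduce B to echelon form.
R2 ← R2 + (1/2)·R1: [0, -19/2, -8, -1/2]
R3 ← R3 + (3/4)·R1: [0, 45/4, -14, 33/4]
R4 ← R4 + (17/8)·R1: [0, -37/8, -12, 23/8]
R5 ← R5 − (3/8)·R1: [0, 103/8, -5, 67/8]
R6 ← R6 + (17/8)·R1: [0, -29/8, -11, 15/8]
R3 ← R3 + (45/38)·R2: [0, 0, -446/19, 291/38]
R4 ← R4 − (37/76)·R2: [0, 0, -154/19, 237/76]
R5 ← R5 + (103/76)·R2: [0, 0, -301/19, 585/76]
R6 ← R6 − (29/76)·R2: [0, 0, -151/19, 157/76]
R4 ← R4 − (77/223)·R3: [0, 0, 0, 423/892]
R5 ← R5 − (301/446)·R3: [0, 0, 0, 564/223]
R6 ← R6 − (151/446)·R3: [0, 0, 0, -235/446]
R5 ← R5 − (16/3)·R4: [0, 0, 0, 0]
R6 ← R6 + (10/9)·R4: [0, 0, 0, 0]
4 pivots among 4 columns.
Every column is a pivot column, so the columns are linearly independent.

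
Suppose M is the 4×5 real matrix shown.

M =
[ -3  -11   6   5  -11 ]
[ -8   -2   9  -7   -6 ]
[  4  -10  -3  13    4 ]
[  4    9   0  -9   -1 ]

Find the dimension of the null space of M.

1

Row reduce to echelon form.
R2 ← R2 − (8/3)·R1: [0, 82/3, -7, -61/3, 70/3]
R3 ← R3 + (4/3)·R1: [0, -74/3, 5, 59/3, -32/3]
R4 ← R4 + (4/3)·R1: [0, -17/3, 8, -7/3, -47/3]
R3 ← R3 + (37/41)·R2: [0, 0, -54/41, 54/41, 426/41]
R4 ← R4 + (17/82)·R2: [0, 0, 537/82, -537/82, -444/41]
R4 ← R4 + (179/36)·R3: [0, 0, 0, 0, 245/6]
4 nonzero rows, so rank(M) = 4.
M has 5 columns; by rank–nullity, nullity = 5 − 4 = 1.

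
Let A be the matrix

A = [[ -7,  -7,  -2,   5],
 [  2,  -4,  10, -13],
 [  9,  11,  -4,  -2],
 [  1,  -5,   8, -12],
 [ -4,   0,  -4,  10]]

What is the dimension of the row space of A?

3

Row reduce to echelon form.
R2 ← R2 + (2/7)·R1: [0, -6, 66/7, -81/7]
R3 ← R3 + (9/7)·R1: [0, 2, -46/7, 31/7]
R4 ← R4 + (1/7)·R1: [0, -6, 54/7, -79/7]
R5 ← R5 − (4/7)·R1: [0, 4, -20/7, 50/7]
R3 ← R3 + (1/3)·R2: [0, 0, -24/7, 4/7]
R4 ← R4 − R2: [0, 0, -12/7, 2/7]
R5 ← R5 + (2/3)·R2: [0, 0, 24/7, -4/7]
R4 ← R4 − (1/2)·R3: [0, 0, 0, 0]
R5 ← R5 + R3: [0, 0, 0, 0]
Echelon form has 3 nonzero rows, so rank(A) = 3.
The row space has dimension equal to the rank: 3.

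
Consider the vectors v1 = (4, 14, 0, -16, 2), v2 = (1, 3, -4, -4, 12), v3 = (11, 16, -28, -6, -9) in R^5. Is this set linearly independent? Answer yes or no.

Form the matrix with these vectors as rows and row reduce.
R2 ← R2 − (1/4)·R1: [0, -1/2, -4, 0, 23/2]
R3 ← R3 − (11/4)·R1: [0, -45/2, -28, 38, -29/2]
R3 ← R3 − (45)·R2: [0, 0, 152, 38, -532]
3 nonzero rows, so the 3 vectors span a space of dimension 3.
Since 3 = 3, the vectors are linearly independent.

yes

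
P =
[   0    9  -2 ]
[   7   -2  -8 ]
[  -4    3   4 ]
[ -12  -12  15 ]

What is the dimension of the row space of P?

Row reduce to echelon form.
Swap R1 ↔ R2
R3 ← R3 + (4/7)·R1: [0, 13/7, -4/7]
R4 ← R4 + (12/7)·R1: [0, -108/7, 9/7]
R3 ← R3 − (13/63)·R2: [0, 0, -10/63]
R4 ← R4 + (12/7)·R2: [0, 0, -15/7]
R4 ← R4 − (27/2)·R3: [0, 0, 0]
Echelon form has 3 nonzero rows, so rank(P) = 3.
The row space has dimension equal to the rank: 3.

3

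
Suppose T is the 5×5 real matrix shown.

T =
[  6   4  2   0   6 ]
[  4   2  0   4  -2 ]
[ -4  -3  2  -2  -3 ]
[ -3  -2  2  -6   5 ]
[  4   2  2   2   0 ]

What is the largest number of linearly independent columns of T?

4

Row reduce to echelon form.
R2 ← R2 − (2/3)·R1: [0, -2/3, -4/3, 4, -6]
R3 ← R3 + (2/3)·R1: [0, -1/3, 10/3, -2, 1]
R4 ← R4 + (1/2)·R1: [0, 0, 3, -6, 8]
R5 ← R5 − (2/3)·R1: [0, -2/3, 2/3, 2, -4]
R3 ← R3 − (1/2)·R2: [0, 0, 4, -4, 4]
R5 ← R5 − R2: [0, 0, 2, -2, 2]
R4 ← R4 − (3/4)·R3: [0, 0, 0, -3, 5]
R5 ← R5 − (1/2)·R3: [0, 0, 0, 0, 0]
Echelon form has 4 nonzero rows, so rank(T) = 4.
The rank gives the maximum number of linearly independent columns: 4.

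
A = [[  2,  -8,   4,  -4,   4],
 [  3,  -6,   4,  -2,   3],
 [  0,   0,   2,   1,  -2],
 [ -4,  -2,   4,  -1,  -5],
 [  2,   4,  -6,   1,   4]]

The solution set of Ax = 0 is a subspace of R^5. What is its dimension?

Row reduce to echelon form.
R2 ← R2 − (3/2)·R1: [0, 6, -2, 4, -3]
R4 ← R4 + (2)·R1: [0, -18, 12, -9, 3]
R5 ← R5 − R1: [0, 12, -10, 5, 0]
R4 ← R4 + (3)·R2: [0, 0, 6, 3, -6]
R5 ← R5 − (2)·R2: [0, 0, -6, -3, 6]
R4 ← R4 − (3)·R3: [0, 0, 0, 0, 0]
R5 ← R5 + (3)·R3: [0, 0, 0, 0, 0]
3 nonzero rows, so rank(A) = 3.
A has 5 columns; by rank–nullity, nullity = 5 − 3 = 2.

2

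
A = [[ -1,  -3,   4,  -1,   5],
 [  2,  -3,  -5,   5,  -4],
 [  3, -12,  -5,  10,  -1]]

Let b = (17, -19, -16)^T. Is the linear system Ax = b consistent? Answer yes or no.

Row reduce the augmented matrix [A | b].
R2 ← R2 + (2)·R1: [0, -9, 3, 3, 6, 15]
R3 ← R3 + (3)·R1: [0, -21, 7, 7, 14, 35]
R3 ← R3 − (7/3)·R2: [0, 0, 0, 0, 0, 0]
The echelon form has 2 nonzero rows, and every pivot lies in the first 5 columns, so rank(A) = rank([A|b]) = 2.
The system is consistent.

yes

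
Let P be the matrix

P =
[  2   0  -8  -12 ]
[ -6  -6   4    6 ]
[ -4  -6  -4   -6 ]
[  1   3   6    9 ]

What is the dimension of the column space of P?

Row reduce to echelon form.
R2 ← R2 + (3)·R1: [0, -6, -20, -30]
R3 ← R3 + (2)·R1: [0, -6, -20, -30]
R4 ← R4 − (1/2)·R1: [0, 3, 10, 15]
R3 ← R3 − R2: [0, 0, 0, 0]
R4 ← R4 + (1/2)·R2: [0, 0, 0, 0]
Echelon form has 2 nonzero rows, so rank(P) = 2.
The column space has dimension equal to the rank: 2.

2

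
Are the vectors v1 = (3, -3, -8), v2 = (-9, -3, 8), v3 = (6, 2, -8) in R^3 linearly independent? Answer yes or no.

Form the matrix with these vectors as rows and row reduce.
R2 ← R2 + (3)·R1: [0, -12, -16]
R3 ← R3 − (2)·R1: [0, 8, 8]
R3 ← R3 + (2/3)·R2: [0, 0, -8/3]
3 nonzero rows, so the 3 vectors span a space of dimension 3.
Since 3 = 3, the vectors are linearly independent.

yes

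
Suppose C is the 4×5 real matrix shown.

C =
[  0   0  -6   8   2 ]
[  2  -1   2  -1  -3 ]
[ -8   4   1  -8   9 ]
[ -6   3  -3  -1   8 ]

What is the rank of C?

2

Row reduce to echelon form.
Swap R1 ↔ R2
R3 ← R3 + (4)·R1: [0, 0, 9, -12, -3]
R4 ← R4 + (3)·R1: [0, 0, 3, -4, -1]
R3 ← R3 + (3/2)·R2: [0, 0, 0, 0, 0]
R4 ← R4 + (1/2)·R2: [0, 0, 0, 0, 0]
Echelon form has 2 nonzero rows, so rank(C) = 2.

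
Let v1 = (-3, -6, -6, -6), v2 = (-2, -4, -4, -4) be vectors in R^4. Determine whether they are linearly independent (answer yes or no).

Form the matrix with these vectors as rows and row reduce.
R2 ← R2 − (2/3)·R1: [0, 0, 0, 0]
1 nonzero row, so the 2 vectors span a space of dimension 1.
Since 1 < 2, the vectors are linearly dependent.

no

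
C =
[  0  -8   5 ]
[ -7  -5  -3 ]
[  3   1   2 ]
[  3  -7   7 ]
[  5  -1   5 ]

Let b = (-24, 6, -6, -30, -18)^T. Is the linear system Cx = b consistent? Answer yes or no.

yes

Row reduce the augmented matrix [C | b].
Swap R1 ↔ R2
R3 ← R3 + (3/7)·R1: [0, -8/7, 5/7, -24/7]
R4 ← R4 + (3/7)·R1: [0, -64/7, 40/7, -192/7]
R5 ← R5 + (5/7)·R1: [0, -32/7, 20/7, -96/7]
R3 ← R3 − (1/7)·R2: [0, 0, 0, 0]
R4 ← R4 − (8/7)·R2: [0, 0, 0, 0]
R5 ← R5 − (4/7)·R2: [0, 0, 0, 0]
The echelon form has 2 nonzero rows, and every pivot lies in the first 3 columns, so rank(C) = rank([C|b]) = 2.
The system is consistent.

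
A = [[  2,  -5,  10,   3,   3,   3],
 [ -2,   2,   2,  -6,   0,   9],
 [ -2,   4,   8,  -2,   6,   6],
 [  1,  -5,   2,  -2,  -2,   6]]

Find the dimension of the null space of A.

2

Row reduce to echelon form.
R2 ← R2 + R1: [0, -3, 12, -3, 3, 12]
R3 ← R3 + R1: [0, -1, 18, 1, 9, 9]
R4 ← R4 − (1/2)·R1: [0, -5/2, -3, -7/2, -7/2, 9/2]
R3 ← R3 − (1/3)·R2: [0, 0, 14, 2, 8, 5]
R4 ← R4 − (5/6)·R2: [0, 0, -13, -1, -6, -11/2]
R4 ← R4 + (13/14)·R3: [0, 0, 0, 6/7, 10/7, -6/7]
4 nonzero rows, so rank(A) = 4.
A has 6 columns; by rank–nullity, nullity = 6 − 4 = 2.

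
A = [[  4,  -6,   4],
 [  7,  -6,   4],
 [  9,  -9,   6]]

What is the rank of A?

2

Row reduce to echelon form.
R2 ← R2 − (7/4)·R1: [0, 9/2, -3]
R3 ← R3 − (9/4)·R1: [0, 9/2, -3]
R3 ← R3 − R2: [0, 0, 0]
Echelon form has 2 nonzero rows, so rank(A) = 2.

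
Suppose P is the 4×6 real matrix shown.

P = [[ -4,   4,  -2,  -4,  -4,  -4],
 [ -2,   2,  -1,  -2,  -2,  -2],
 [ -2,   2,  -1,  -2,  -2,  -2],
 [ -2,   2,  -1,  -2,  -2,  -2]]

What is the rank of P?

Row reduce to echelon form.
R2 ← R2 − (1/2)·R1: [0, 0, 0, 0, 0, 0]
R3 ← R3 − (1/2)·R1: [0, 0, 0, 0, 0, 0]
R4 ← R4 − (1/2)·R1: [0, 0, 0, 0, 0, 0]
Echelon form has 1 nonzero row, so rank(P) = 1.

1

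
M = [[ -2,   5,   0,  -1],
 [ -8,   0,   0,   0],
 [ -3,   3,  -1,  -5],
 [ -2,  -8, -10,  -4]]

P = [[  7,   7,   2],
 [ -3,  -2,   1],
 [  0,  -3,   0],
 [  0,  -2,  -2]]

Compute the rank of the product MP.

First compute MP:
[[-29, -22,   3],
 [-56, -56, -16],
 [-30, -14,   7],
 [ 10,  40,  -4]]
Now row reduce the product.
R2 ← R2 − (56/29)·R1: [0, -392/29, -632/29]
R3 ← R3 − (30/29)·R1: [0, 254/29, 113/29]
R4 ← R4 + (10/29)·R1: [0, 940/29, -86/29]
R3 ← R3 + (127/196)·R2: [0, 0, -501/49]
R4 ← R4 + (235/98)·R2: [0, 0, -2706/49]
R4 ← R4 − (902/167)·R3: [0, 0, 0]
3 nonzero rows, so rank(MP) = 3.

3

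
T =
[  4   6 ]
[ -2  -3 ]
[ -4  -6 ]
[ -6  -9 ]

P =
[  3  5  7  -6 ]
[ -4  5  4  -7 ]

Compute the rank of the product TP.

1

First compute TP:
[[-12,  50,  52, -66],
 [  6, -25, -26,  33],
 [ 12, -50, -52,  66],
 [ 18, -75, -78,  99]]
Now row reduce the product.
R2 ← R2 + (1/2)·R1: [0, 0, 0, 0]
R3 ← R3 + R1: [0, 0, 0, 0]
R4 ← R4 + (3/2)·R1: [0, 0, 0, 0]
1 nonzero row, so rank(TP) = 1.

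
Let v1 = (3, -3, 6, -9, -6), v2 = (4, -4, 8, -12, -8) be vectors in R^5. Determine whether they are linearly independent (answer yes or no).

no

Form the matrix with these vectors as rows and row reduce.
R2 ← R2 − (4/3)·R1: [0, 0, 0, 0, 0]
1 nonzero row, so the 2 vectors span a space of dimension 1.
Since 1 < 2, the vectors are linearly dependent.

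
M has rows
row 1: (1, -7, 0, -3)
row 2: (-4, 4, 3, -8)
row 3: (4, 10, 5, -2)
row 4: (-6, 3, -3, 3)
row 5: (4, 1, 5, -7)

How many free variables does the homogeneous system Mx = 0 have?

Row reduce to echelon form.
R2 ← R2 + (4)·R1: [0, -24, 3, -20]
R3 ← R3 − (4)·R1: [0, 38, 5, 10]
R4 ← R4 + (6)·R1: [0, -39, -3, -15]
R5 ← R5 − (4)·R1: [0, 29, 5, 5]
R3 ← R3 + (19/12)·R2: [0, 0, 39/4, -65/3]
R4 ← R4 − (13/8)·R2: [0, 0, -63/8, 35/2]
R5 ← R5 + (29/24)·R2: [0, 0, 69/8, -115/6]
R4 ← R4 + (21/26)·R3: [0, 0, 0, 0]
R5 ← R5 − (23/26)·R3: [0, 0, 0, 0]
3 nonzero rows, so rank(M) = 3.
M has 4 columns; by rank–nullity, nullity = 4 − 3 = 1.

1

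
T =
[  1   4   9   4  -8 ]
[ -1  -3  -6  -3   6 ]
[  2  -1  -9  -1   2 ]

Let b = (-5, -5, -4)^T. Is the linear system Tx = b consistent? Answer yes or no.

Row reduce the augmented matrix [T | b].
R2 ← R2 + R1: [0, 1, 3, 1, -2, -10]
R3 ← R3 − (2)·R1: [0, -9, -27, -9, 18, 6]
R3 ← R3 + (9)·R2: [0, 0, 0, 0, 0, -84]
The echelon form has 3 nonzero rows; the last pivot sits in the augmented column, so rank(T) = 2 but rank([T|b]) = 3.
Since the ranks differ, the system is inconsistent.

no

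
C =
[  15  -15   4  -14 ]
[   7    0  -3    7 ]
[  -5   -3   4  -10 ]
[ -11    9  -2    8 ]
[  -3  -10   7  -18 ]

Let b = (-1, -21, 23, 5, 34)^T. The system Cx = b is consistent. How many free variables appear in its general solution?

1

Row reduce the augmented matrix [C | b].
R2 ← R2 − (7/15)·R1: [0, 7, -73/15, 203/15, -308/15]
R3 ← R3 + (1/3)·R1: [0, -8, 16/3, -44/3, 68/3]
R4 ← R4 + (11/15)·R1: [0, -2, 14/15, -34/15, 64/15]
R5 ← R5 + (1/5)·R1: [0, -13, 39/5, -104/5, 169/5]
R3 ← R3 + (8/7)·R2: [0, 0, -8/35, 4/5, -4/5]
R4 ← R4 + (2/7)·R2: [0, 0, -16/35, 8/5, -8/5]
R5 ← R5 + (13/7)·R2: [0, 0, -26/21, 13/3, -13/3]
R4 ← R4 − (2)·R3: [0, 0, 0, 0, 0]
R5 ← R5 − (65/12)·R3: [0, 0, 0, 0, 0]
The echelon form has 3 nonzero rows, and every pivot lies in the first 4 columns, so rank(C) = rank([C|b]) = 3.
The system is consistent.
Free variables = (unknowns) − (rank) = 4 − 3 = 1.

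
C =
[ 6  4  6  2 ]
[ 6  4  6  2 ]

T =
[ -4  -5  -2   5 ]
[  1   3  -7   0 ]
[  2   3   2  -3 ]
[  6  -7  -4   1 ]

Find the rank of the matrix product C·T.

First compute CT:
[[  4, -14, -36,  14],
 [  4, -14, -36,  14]]
Now row reduce the product.
R2 ← R2 − R1: [0, 0, 0, 0]
1 nonzero row, so rank(CT) = 1.

1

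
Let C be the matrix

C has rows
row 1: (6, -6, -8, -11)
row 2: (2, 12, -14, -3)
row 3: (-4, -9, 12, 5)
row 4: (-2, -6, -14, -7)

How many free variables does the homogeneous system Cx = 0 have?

1

Row reduce to echelon form.
R2 ← R2 − (1/3)·R1: [0, 14, -34/3, 2/3]
R3 ← R3 + (2/3)·R1: [0, -13, 20/3, -7/3]
R4 ← R4 + (1/3)·R1: [0, -8, -50/3, -32/3]
R3 ← R3 + (13/14)·R2: [0, 0, -27/7, -12/7]
R4 ← R4 + (4/7)·R2: [0, 0, -162/7, -72/7]
R4 ← R4 − (6)·R3: [0, 0, 0, 0]
3 nonzero rows, so rank(C) = 3.
C has 4 columns; by rank–nullity, nullity = 4 − 3 = 1.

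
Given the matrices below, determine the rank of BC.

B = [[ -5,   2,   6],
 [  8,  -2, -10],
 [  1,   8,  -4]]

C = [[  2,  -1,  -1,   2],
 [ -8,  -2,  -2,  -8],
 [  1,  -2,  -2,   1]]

2

First compute BC:
[[-20, -11, -11, -20],
 [ 22,  16,  16,  22],
 [-66,  -9,  -9, -66]]
Now row reduce the product.
R2 ← R2 + (11/10)·R1: [0, 39/10, 39/10, 0]
R3 ← R3 − (33/10)·R1: [0, 273/10, 273/10, 0]
R3 ← R3 − (7)·R2: [0, 0, 0, 0]
2 nonzero rows, so rank(BC) = 2.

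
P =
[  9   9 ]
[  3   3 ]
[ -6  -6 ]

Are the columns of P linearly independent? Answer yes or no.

no

Row reduce P to echelon form.
R2 ← R2 − (1/3)·R1: [0, 0]
R3 ← R3 + (2/3)·R1: [0, 0]
1 pivot among 2 columns.
Only 1 < 2 pivot columns, so the columns are linearly dependent.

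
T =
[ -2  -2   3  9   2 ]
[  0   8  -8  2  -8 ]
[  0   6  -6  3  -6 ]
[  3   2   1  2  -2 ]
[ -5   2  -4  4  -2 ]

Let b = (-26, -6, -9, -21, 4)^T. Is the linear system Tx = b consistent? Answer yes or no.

Row reduce the augmented matrix [T | b].
R4 ← R4 + (3/2)·R1: [0, -1, 11/2, 31/2, 1, -60]
R5 ← R5 − (5/2)·R1: [0, 7, -23/2, -37/2, -7, 69]
R3 ← R3 − (3/4)·R2: [0, 0, 0, 3/2, 0, -9/2]
R4 ← R4 + (1/8)·R2: [0, 0, 9/2, 63/4, 0, -243/4]
R5 ← R5 − (7/8)·R2: [0, 0, -9/2, -81/4, 0, 297/4]
Swap R3 ↔ R4
R5 ← R5 + R3: [0, 0, 0, -9/2, 0, 27/2]
R5 ← R5 + (3)·R4: [0, 0, 0, 0, 0, 0]
The echelon form has 4 nonzero rows, and every pivot lies in the first 5 columns, so rank(T) = rank([T|b]) = 4.
The system is consistent.

yes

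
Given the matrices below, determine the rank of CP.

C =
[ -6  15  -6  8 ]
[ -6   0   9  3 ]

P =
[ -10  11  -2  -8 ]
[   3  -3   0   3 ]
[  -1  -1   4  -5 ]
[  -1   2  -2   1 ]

2

First compute CP:
[[103, -89, -28, 131],
 [ 48, -69,  42,   6]]
Now row reduce the product.
R2 ← R2 − (48/103)·R1: [0, -2835/103, 5670/103, -5670/103]
2 nonzero rows, so rank(CP) = 2.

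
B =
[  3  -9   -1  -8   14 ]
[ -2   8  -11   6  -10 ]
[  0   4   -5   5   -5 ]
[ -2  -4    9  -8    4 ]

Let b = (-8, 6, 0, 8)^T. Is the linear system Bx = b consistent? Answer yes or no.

Row reduce the augmented matrix [B | b].
R2 ← R2 + (2/3)·R1: [0, 2, -35/3, 2/3, -2/3, 2/3]
R4 ← R4 + (2/3)·R1: [0, -10, 25/3, -40/3, 40/3, 8/3]
R3 ← R3 − (2)·R2: [0, 0, 55/3, 11/3, -11/3, -4/3]
R4 ← R4 + (5)·R2: [0, 0, -50, -10, 10, 6]
R4 ← R4 + (30/11)·R3: [0, 0, 0, 0, 0, 26/11]
The echelon form has 4 nonzero rows; the last pivot sits in the augmented column, so rank(B) = 3 but rank([B|b]) = 4.
Since the ranks differ, the system is inconsistent.

no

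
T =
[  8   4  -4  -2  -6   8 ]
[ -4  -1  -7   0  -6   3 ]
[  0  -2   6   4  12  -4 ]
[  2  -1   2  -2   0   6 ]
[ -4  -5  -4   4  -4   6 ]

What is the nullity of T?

1

Row reduce to echelon form.
R2 ← R2 + (1/2)·R1: [0, 1, -9, -1, -9, 7]
R4 ← R4 − (1/4)·R1: [0, -2, 3, -3/2, 3/2, 4]
R5 ← R5 + (1/2)·R1: [0, -3, -6, 3, -7, 10]
R3 ← R3 + (2)·R2: [0, 0, -12, 2, -6, 10]
R4 ← R4 + (2)·R2: [0, 0, -15, -7/2, -33/2, 18]
R5 ← R5 + (3)·R2: [0, 0, -33, 0, -34, 31]
R4 ← R4 − (5/4)·R3: [0, 0, 0, -6, -9, 11/2]
R5 ← R5 − (11/4)·R3: [0, 0, 0, -11/2, -35/2, 7/2]
R5 ← R5 − (11/12)·R4: [0, 0, 0, 0, -37/4, -37/24]
5 nonzero rows, so rank(T) = 5.
T has 6 columns; by rank–nullity, nullity = 6 − 5 = 1.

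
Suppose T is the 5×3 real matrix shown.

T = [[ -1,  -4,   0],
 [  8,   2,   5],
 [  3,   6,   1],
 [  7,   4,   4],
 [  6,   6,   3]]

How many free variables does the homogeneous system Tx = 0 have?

1

Row reduce to echelon form.
R2 ← R2 + (8)·R1: [0, -30, 5]
R3 ← R3 + (3)·R1: [0, -6, 1]
R4 ← R4 + (7)·R1: [0, -24, 4]
R5 ← R5 + (6)·R1: [0, -18, 3]
R3 ← R3 − (1/5)·R2: [0, 0, 0]
R4 ← R4 − (4/5)·R2: [0, 0, 0]
R5 ← R5 − (3/5)·R2: [0, 0, 0]
2 nonzero rows, so rank(T) = 2.
T has 3 columns; by rank–nullity, nullity = 3 − 2 = 1.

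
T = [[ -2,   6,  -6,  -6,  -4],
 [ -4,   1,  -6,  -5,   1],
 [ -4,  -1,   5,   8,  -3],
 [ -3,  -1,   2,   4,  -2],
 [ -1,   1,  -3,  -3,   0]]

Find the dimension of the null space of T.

1

Row reduce to echelon form.
R2 ← R2 − (2)·R1: [0, -11, 6, 7, 9]
R3 ← R3 − (2)·R1: [0, -13, 17, 20, 5]
R4 ← R4 − (3/2)·R1: [0, -10, 11, 13, 4]
R5 ← R5 − (1/2)·R1: [0, -2, 0, 0, 2]
R3 ← R3 − (13/11)·R2: [0, 0, 109/11, 129/11, -62/11]
R4 ← R4 − (10/11)·R2: [0, 0, 61/11, 73/11, -46/11]
R5 ← R5 − (2/11)·R2: [0, 0, -12/11, -14/11, 4/11]
R4 ← R4 − (61/109)·R3: [0, 0, 0, 8/109, -112/109]
R5 ← R5 + (12/109)·R3: [0, 0, 0, 2/109, -28/109]
R5 ← R5 − (1/4)·R4: [0, 0, 0, 0, 0]
4 nonzero rows, so rank(T) = 4.
T has 5 columns; by rank–nullity, nullity = 5 − 4 = 1.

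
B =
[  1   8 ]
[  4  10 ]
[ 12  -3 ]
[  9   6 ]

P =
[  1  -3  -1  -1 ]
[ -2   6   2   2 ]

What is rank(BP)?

First compute BP:
[[-15,  45,  15,  15],
 [-16,  48,  16,  16],
 [ 18, -54, -18, -18],
 [ -3,   9,   3,   3]]
Now row reduce the product.
R2 ← R2 − (16/15)·R1: [0, 0, 0, 0]
R3 ← R3 + (6/5)·R1: [0, 0, 0, 0]
R4 ← R4 − (1/5)·R1: [0, 0, 0, 0]
1 nonzero row, so rank(BP) = 1.

1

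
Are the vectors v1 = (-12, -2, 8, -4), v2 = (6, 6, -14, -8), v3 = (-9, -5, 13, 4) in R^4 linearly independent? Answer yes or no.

Form the matrix with these vectors as rows and row reduce.
R2 ← R2 + (1/2)·R1: [0, 5, -10, -10]
R3 ← R3 − (3/4)·R1: [0, -7/2, 7, 7]
R3 ← R3 + (7/10)·R2: [0, 0, 0, 0]
2 nonzero rows, so the 3 vectors span a space of dimension 2.
Since 2 < 3, the vectors are linearly dependent.

no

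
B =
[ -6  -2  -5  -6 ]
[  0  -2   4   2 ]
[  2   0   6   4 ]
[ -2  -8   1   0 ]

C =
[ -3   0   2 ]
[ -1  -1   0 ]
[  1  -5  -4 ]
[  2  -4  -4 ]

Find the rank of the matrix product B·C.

First compute BC:
[[  3,  51,  32],
 [ 10, -26, -24],
 [  8, -46, -36],
 [ 15,   3,  -8]]
Now row reduce the product.
R2 ← R2 − (10/3)·R1: [0, -196, -392/3]
R3 ← R3 − (8/3)·R1: [0, -182, -364/3]
R4 ← R4 − (5)·R1: [0, -252, -168]
R3 ← R3 − (13/14)·R2: [0, 0, 0]
R4 ← R4 − (9/7)·R2: [0, 0, 0]
2 nonzero rows, so rank(BC) = 2.

2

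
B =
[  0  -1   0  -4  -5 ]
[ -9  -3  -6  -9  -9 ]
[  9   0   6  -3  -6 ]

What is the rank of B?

2

Row reduce to echelon form.
Swap R1 ↔ R2
R3 ← R3 + R1: [0, -3, 0, -12, -15]
R3 ← R3 − (3)·R2: [0, 0, 0, 0, 0]
Echelon form has 2 nonzero rows, so rank(B) = 2.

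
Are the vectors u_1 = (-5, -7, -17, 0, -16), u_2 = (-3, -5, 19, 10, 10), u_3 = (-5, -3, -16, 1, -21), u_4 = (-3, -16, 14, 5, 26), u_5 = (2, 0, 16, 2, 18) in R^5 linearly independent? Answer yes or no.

no

Form the matrix with these vectors as rows and row reduce.
R2 ← R2 − (3/5)·R1: [0, -4/5, 146/5, 10, 98/5]
R3 ← R3 − R1: [0, 4, 1, 1, -5]
R4 ← R4 − (3/5)·R1: [0, -59/5, 121/5, 5, 178/5]
R5 ← R5 + (2/5)·R1: [0, -14/5, 46/5, 2, 58/5]
R3 ← R3 + (5)·R2: [0, 0, 147, 51, 93]
R4 ← R4 − (59/4)·R2: [0, 0, -813/2, -285/2, -507/2]
R5 ← R5 − (7/2)·R2: [0, 0, -93, -33, -57]
R4 ← R4 + (271/98)·R3: [0, 0, 0, -72/49, 180/49]
R5 ← R5 + (31/49)·R3: [0, 0, 0, -36/49, 90/49]
R5 ← R5 − (1/2)·R4: [0, 0, 0, 0, 0]
4 nonzero rows, so the 5 vectors span a space of dimension 4.
Since 4 < 5, the vectors are linearly dependent.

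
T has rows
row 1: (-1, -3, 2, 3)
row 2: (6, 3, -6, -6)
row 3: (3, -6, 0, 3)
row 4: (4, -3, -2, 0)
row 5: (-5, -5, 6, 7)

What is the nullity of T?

Row reduce to echelon form.
R2 ← R2 + (6)·R1: [0, -15, 6, 12]
R3 ← R3 + (3)·R1: [0, -15, 6, 12]
R4 ← R4 + (4)·R1: [0, -15, 6, 12]
R5 ← R5 − (5)·R1: [0, 10, -4, -8]
R3 ← R3 − R2: [0, 0, 0, 0]
R4 ← R4 − R2: [0, 0, 0, 0]
R5 ← R5 + (2/3)·R2: [0, 0, 0, 0]
2 nonzero rows, so rank(T) = 2.
T has 4 columns; by rank–nullity, nullity = 4 − 2 = 2.

2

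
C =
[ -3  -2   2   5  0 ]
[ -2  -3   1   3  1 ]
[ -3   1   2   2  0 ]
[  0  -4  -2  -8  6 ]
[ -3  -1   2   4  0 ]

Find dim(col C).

3

Row reduce to echelon form.
R2 ← R2 − (2/3)·R1: [0, -5/3, -1/3, -1/3, 1]
R3 ← R3 − R1: [0, 3, 0, -3, 0]
R5 ← R5 − R1: [0, 1, 0, -1, 0]
R3 ← R3 + (9/5)·R2: [0, 0, -3/5, -18/5, 9/5]
R4 ← R4 − (12/5)·R2: [0, 0, -6/5, -36/5, 18/5]
R5 ← R5 + (3/5)·R2: [0, 0, -1/5, -6/5, 3/5]
R4 ← R4 − (2)·R3: [0, 0, 0, 0, 0]
R5 ← R5 − (1/3)·R3: [0, 0, 0, 0, 0]
Echelon form has 3 nonzero rows, so rank(C) = 3.
The column space has dimension equal to the rank: 3.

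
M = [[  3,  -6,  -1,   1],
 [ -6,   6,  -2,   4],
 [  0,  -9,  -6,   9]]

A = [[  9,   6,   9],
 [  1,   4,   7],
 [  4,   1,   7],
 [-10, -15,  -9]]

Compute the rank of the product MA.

First compute MA:
[[  7, -22, -31],
 [-96, -74, -62],
 [-123, -177, -186]]
Now row reduce the product.
R2 ← R2 + (96/7)·R1: [0, -2630/7, -3410/7]
R3 ← R3 + (123/7)·R1: [0, -3945/7, -5115/7]
R3 ← R3 − (3/2)·R2: [0, 0, 0]
2 nonzero rows, so rank(MA) = 2.

2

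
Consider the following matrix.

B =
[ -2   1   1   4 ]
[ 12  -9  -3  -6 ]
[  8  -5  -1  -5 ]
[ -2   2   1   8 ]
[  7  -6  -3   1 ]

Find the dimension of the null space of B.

0

Row reduce to echelon form.
R2 ← R2 + (6)·R1: [0, -3, 3, 18]
R3 ← R3 + (4)·R1: [0, -1, 3, 11]
R4 ← R4 − R1: [0, 1, 0, 4]
R5 ← R5 + (7/2)·R1: [0, -5/2, 1/2, 15]
R3 ← R3 − (1/3)·R2: [0, 0, 2, 5]
R4 ← R4 + (1/3)·R2: [0, 0, 1, 10]
R5 ← R5 − (5/6)·R2: [0, 0, -2, 0]
R4 ← R4 − (1/2)·R3: [0, 0, 0, 15/2]
R5 ← R5 + R3: [0, 0, 0, 5]
R5 ← R5 − (2/3)·R4: [0, 0, 0, 0]
4 nonzero rows, so rank(B) = 4.
B has 4 columns; by rank–nullity, nullity = 4 − 4 = 0.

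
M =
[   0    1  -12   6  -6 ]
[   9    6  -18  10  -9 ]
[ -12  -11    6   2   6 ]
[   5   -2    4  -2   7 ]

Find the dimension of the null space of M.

Row reduce to echelon form.
Swap R1 ↔ R2
R3 ← R3 + (4/3)·R1: [0, -3, -18, 46/3, -6]
R4 ← R4 − (5/9)·R1: [0, -16/3, 14, -68/9, 12]
R3 ← R3 + (3)·R2: [0, 0, -54, 100/3, -24]
R4 ← R4 + (16/3)·R2: [0, 0, -50, 220/9, -20]
R4 ← R4 − (25/27)·R3: [0, 0, 0, -520/81, 20/9]
4 nonzero rows, so rank(M) = 4.
M has 5 columns; by rank–nullity, nullity = 5 − 4 = 1.

1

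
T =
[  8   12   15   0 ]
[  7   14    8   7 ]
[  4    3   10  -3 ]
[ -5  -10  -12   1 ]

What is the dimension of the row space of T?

Row reduce to echelon form.
R2 ← R2 − (7/8)·R1: [0, 7/2, -41/8, 7]
R3 ← R3 − (1/2)·R1: [0, -3, 5/2, -3]
R4 ← R4 + (5/8)·R1: [0, -5/2, -21/8, 1]
R3 ← R3 + (6/7)·R2: [0, 0, -53/28, 3]
R4 ← R4 + (5/7)·R2: [0, 0, -44/7, 6]
R4 ← R4 − (176/53)·R3: [0, 0, 0, -210/53]
Echelon form has 4 nonzero rows, so rank(T) = 4.
The row space has dimension equal to the rank: 4.

4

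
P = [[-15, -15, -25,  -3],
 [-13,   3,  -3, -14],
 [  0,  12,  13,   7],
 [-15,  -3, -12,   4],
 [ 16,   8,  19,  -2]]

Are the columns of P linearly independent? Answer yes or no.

yes

Row reduce P to echelon form.
R2 ← R2 − (13/15)·R1: [0, 16, 56/3, -57/5]
R4 ← R4 − R1: [0, 12, 13, 7]
R5 ← R5 + (16/15)·R1: [0, -8, -23/3, -26/5]
R3 ← R3 − (3/4)·R2: [0, 0, -1, 311/20]
R4 ← R4 − (3/4)·R2: [0, 0, -1, 311/20]
R5 ← R5 + (1/2)·R2: [0, 0, 5/3, -109/10]
R4 ← R4 − R3: [0, 0, 0, 0]
R5 ← R5 + (5/3)·R3: [0, 0, 0, 901/60]
Swap R4 ↔ R5
4 pivots among 4 columns.
Every column is a pivot column, so the columns are linearly independent.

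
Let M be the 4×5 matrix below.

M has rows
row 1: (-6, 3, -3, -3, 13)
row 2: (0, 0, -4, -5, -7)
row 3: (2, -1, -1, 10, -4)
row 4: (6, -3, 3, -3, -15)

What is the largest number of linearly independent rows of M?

Row reduce to echelon form.
R3 ← R3 + (1/3)·R1: [0, 0, -2, 9, 1/3]
R4 ← R4 + R1: [0, 0, 0, -6, -2]
R3 ← R3 − (1/2)·R2: [0, 0, 0, 23/2, 23/6]
R4 ← R4 + (12/23)·R3: [0, 0, 0, 0, 0]
Echelon form has 3 nonzero rows, so rank(M) = 3.
The rank gives the maximum number of linearly independent rows: 3.

3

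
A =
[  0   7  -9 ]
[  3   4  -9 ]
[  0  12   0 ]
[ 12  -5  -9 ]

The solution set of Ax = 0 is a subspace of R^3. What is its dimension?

0

Row reduce to echelon form.
Swap R1 ↔ R2
R4 ← R4 − (4)·R1: [0, -21, 27]
R3 ← R3 − (12/7)·R2: [0, 0, 108/7]
R4 ← R4 + (3)·R2: [0, 0, 0]
3 nonzero rows, so rank(A) = 3.
A has 3 columns; by rank–nullity, nullity = 3 − 3 = 0.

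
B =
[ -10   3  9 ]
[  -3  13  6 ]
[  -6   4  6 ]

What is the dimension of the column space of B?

2

Row reduce to echelon form.
R2 ← R2 − (3/10)·R1: [0, 121/10, 33/10]
R3 ← R3 − (3/5)·R1: [0, 11/5, 3/5]
R3 ← R3 − (2/11)·R2: [0, 0, 0]
Echelon form has 2 nonzero rows, so rank(B) = 2.
The column space has dimension equal to the rank: 2.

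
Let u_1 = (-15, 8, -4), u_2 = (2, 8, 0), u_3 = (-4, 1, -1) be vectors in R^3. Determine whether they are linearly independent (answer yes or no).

no

Form the matrix with these vectors as rows and row reduce.
R2 ← R2 + (2/15)·R1: [0, 136/15, -8/15]
R3 ← R3 − (4/15)·R1: [0, -17/15, 1/15]
R3 ← R3 + (1/8)·R2: [0, 0, 0]
2 nonzero rows, so the 3 vectors span a space of dimension 2.
Since 2 < 3, the vectors are linearly dependent.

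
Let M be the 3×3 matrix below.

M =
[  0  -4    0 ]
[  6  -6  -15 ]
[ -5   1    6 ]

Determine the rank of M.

Row reduce to echelon form.
Swap R1 ↔ R2
R3 ← R3 + (5/6)·R1: [0, -4, -13/2]
R3 ← R3 − R2: [0, 0, -13/2]
Echelon form has 3 nonzero rows, so rank(M) = 3.

3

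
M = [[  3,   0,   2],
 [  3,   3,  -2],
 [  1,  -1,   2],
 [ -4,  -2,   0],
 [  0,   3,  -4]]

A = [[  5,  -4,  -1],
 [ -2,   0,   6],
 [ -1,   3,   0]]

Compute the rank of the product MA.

2

First compute MA:
[[ 13,  -6,  -3],
 [ 11, -18,  15],
 [  5,   2,  -7],
 [-16,  16,  -8],
 [ -2, -12,  18]]
Now row reduce the product.
R2 ← R2 − (11/13)·R1: [0, -168/13, 228/13]
R3 ← R3 − (5/13)·R1: [0, 56/13, -76/13]
R4 ← R4 + (16/13)·R1: [0, 112/13, -152/13]
R5 ← R5 + (2/13)·R1: [0, -168/13, 228/13]
R3 ← R3 + (1/3)·R2: [0, 0, 0]
R4 ← R4 + (2/3)·R2: [0, 0, 0]
R5 ← R5 − R2: [0, 0, 0]
2 nonzero rows, so rank(MA) = 2.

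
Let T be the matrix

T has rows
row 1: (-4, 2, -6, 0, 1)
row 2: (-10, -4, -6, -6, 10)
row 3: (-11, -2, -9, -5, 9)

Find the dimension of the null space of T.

Row reduce to echelon form.
R2 ← R2 − (5/2)·R1: [0, -9, 9, -6, 15/2]
R3 ← R3 − (11/4)·R1: [0, -15/2, 15/2, -5, 25/4]
R3 ← R3 − (5/6)·R2: [0, 0, 0, 0, 0]
2 nonzero rows, so rank(T) = 2.
T has 5 columns; by rank–nullity, nullity = 5 − 2 = 3.

3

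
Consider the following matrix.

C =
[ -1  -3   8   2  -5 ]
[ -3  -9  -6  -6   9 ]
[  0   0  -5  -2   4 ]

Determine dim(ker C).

3

Row reduce to echelon form.
R2 ← R2 − (3)·R1: [0, 0, -30, -12, 24]
R3 ← R3 − (1/6)·R2: [0, 0, 0, 0, 0]
2 nonzero rows, so rank(C) = 2.
C has 5 columns; by rank–nullity, nullity = 5 − 2 = 3.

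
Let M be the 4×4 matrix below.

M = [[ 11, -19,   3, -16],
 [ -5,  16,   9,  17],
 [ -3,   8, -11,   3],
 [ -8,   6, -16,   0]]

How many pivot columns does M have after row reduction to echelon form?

Row reduce to echelon form.
R2 ← R2 + (5/11)·R1: [0, 81/11, 114/11, 107/11]
R3 ← R3 + (3/11)·R1: [0, 31/11, -112/11, -15/11]
R4 ← R4 + (8/11)·R1: [0, -86/11, -152/11, -128/11]
R3 ← R3 − (31/81)·R2: [0, 0, -382/27, -412/81]
R4 ← R4 + (86/81)·R2: [0, 0, -76/27, -106/81]
R4 ← R4 − (38/191)·R3: [0, 0, 0, -170/573]
Echelon form has 4 nonzero rows, so rank(M) = 4.
Each nonzero row contributes one pivot column: 4 pivot columns.

4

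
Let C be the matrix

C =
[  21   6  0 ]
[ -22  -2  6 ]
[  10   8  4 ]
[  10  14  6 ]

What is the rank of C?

Row reduce to echelon form.
R2 ← R2 + (22/21)·R1: [0, 30/7, 6]
R3 ← R3 − (10/21)·R1: [0, 36/7, 4]
R4 ← R4 − (10/21)·R1: [0, 78/7, 6]
R3 ← R3 − (6/5)·R2: [0, 0, -16/5]
R4 ← R4 − (13/5)·R2: [0, 0, -48/5]
R4 ← R4 − (3)·R3: [0, 0, 0]
Echelon form has 3 nonzero rows, so rank(C) = 3.

3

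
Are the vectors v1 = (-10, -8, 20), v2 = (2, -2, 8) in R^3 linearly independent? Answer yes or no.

Form the matrix with these vectors as rows and row reduce.
R2 ← R2 + (1/5)·R1: [0, -18/5, 12]
2 nonzero rows, so the 2 vectors span a space of dimension 2.
Since 2 = 2, the vectors are linearly independent.

yes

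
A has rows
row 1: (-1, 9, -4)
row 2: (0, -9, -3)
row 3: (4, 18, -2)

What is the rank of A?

3

Row reduce to echelon form.
R3 ← R3 + (4)·R1: [0, 54, -18]
R3 ← R3 + (6)·R2: [0, 0, -36]
Echelon form has 3 nonzero rows, so rank(A) = 3.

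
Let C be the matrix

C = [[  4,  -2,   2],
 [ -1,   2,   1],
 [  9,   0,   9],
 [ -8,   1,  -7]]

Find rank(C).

2

Row reduce to echelon form.
R2 ← R2 + (1/4)·R1: [0, 3/2, 3/2]
R3 ← R3 − (9/4)·R1: [0, 9/2, 9/2]
R4 ← R4 + (2)·R1: [0, -3, -3]
R3 ← R3 − (3)·R2: [0, 0, 0]
R4 ← R4 + (2)·R2: [0, 0, 0]
Echelon form has 2 nonzero rows, so rank(C) = 2.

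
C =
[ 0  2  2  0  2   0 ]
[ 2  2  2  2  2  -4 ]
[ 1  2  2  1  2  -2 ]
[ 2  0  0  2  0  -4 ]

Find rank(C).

2

Row reduce to echelon form.
Swap R1 ↔ R2
R3 ← R3 − (1/2)·R1: [0, 1, 1, 0, 1, 0]
R4 ← R4 − R1: [0, -2, -2, 0, -2, 0]
R3 ← R3 − (1/2)·R2: [0, 0, 0, 0, 0, 0]
R4 ← R4 + R2: [0, 0, 0, 0, 0, 0]
Echelon form has 2 nonzero rows, so rank(C) = 2.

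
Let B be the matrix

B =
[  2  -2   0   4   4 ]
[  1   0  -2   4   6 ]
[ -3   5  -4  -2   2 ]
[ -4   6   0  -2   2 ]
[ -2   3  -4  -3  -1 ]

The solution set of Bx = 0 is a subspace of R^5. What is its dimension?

2

Row reduce to echelon form.
R2 ← R2 − (1/2)·R1: [0, 1, -2, 2, 4]
R3 ← R3 + (3/2)·R1: [0, 2, -4, 4, 8]
R4 ← R4 + (2)·R1: [0, 2, 0, 6, 10]
R5 ← R5 + R1: [0, 1, -4, 1, 3]
R3 ← R3 − (2)·R2: [0, 0, 0, 0, 0]
R4 ← R4 − (2)·R2: [0, 0, 4, 2, 2]
R5 ← R5 − R2: [0, 0, -2, -1, -1]
Swap R3 ↔ R4
R5 ← R5 + (1/2)·R3: [0, 0, 0, 0, 0]
3 nonzero rows, so rank(B) = 3.
B has 5 columns; by rank–nullity, nullity = 5 − 3 = 2.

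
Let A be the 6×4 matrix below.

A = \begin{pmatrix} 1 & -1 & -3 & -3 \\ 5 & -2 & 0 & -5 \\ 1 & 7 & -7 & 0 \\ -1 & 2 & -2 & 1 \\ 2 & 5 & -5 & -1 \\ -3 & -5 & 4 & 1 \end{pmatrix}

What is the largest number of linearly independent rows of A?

Row reduce to echelon form.
R2 ← R2 − (5)·R1: [0, 3, 15, 10]
R3 ← R3 − R1: [0, 8, -4, 3]
R4 ← R4 + R1: [0, 1, -5, -2]
R5 ← R5 − (2)·R1: [0, 7, 1, 5]
R6 ← R6 + (3)·R1: [0, -8, -5, -8]
R3 ← R3 − (8/3)·R2: [0, 0, -44, -71/3]
R4 ← R4 − (1/3)·R2: [0, 0, -10, -16/3]
R5 ← R5 − (7/3)·R2: [0, 0, -34, -55/3]
R6 ← R6 + (8/3)·R2: [0, 0, 35, 56/3]
R4 ← R4 − (5/22)·R3: [0, 0, 0, 1/22]
R5 ← R5 − (17/22)·R3: [0, 0, 0, -1/22]
R6 ← R6 + (35/44)·R3: [0, 0, 0, -7/44]
R5 ← R5 + R4: [0, 0, 0, 0]
R6 ← R6 + (7/2)·R4: [0, 0, 0, 0]
Echelon form has 4 nonzero rows, so rank(A) = 4.
The rank gives the maximum number of linearly independent rows: 4.

4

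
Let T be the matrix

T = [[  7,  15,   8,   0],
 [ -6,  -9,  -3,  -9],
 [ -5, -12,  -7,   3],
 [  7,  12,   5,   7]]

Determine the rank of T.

Row reduce to echelon form.
R2 ← R2 + (6/7)·R1: [0, 27/7, 27/7, -9]
R3 ← R3 + (5/7)·R1: [0, -9/7, -9/7, 3]
R4 ← R4 − R1: [0, -3, -3, 7]
R3 ← R3 + (1/3)·R2: [0, 0, 0, 0]
R4 ← R4 + (7/9)·R2: [0, 0, 0, 0]
Echelon form has 2 nonzero rows, so rank(T) = 2.

2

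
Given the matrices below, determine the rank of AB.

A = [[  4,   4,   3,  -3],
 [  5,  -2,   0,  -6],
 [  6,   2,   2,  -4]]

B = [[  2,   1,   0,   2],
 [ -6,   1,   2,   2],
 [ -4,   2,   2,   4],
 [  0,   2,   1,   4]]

2

First compute AB:
[[-28,   8,  11,  16],
 [ 22,  -9, -10, -18],
 [ -8,   4,   4,   8]]
Now row reduce the product.
R2 ← R2 + (11/14)·R1: [0, -19/7, -19/14, -38/7]
R3 ← R3 − (2/7)·R1: [0, 12/7, 6/7, 24/7]
R3 ← R3 + (12/19)·R2: [0, 0, 0, 0]
2 nonzero rows, so rank(AB) = 2.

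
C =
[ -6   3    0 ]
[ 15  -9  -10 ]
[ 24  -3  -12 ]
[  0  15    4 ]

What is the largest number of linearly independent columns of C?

3

Row reduce to echelon form.
R2 ← R2 + (5/2)·R1: [0, -3/2, -10]
R3 ← R3 + (4)·R1: [0, 9, -12]
R3 ← R3 + (6)·R2: [0, 0, -72]
R4 ← R4 + (10)·R2: [0, 0, -96]
R4 ← R4 − (4/3)·R3: [0, 0, 0]
Echelon form has 3 nonzero rows, so rank(C) = 3.
The rank gives the maximum number of linearly independent columns: 3.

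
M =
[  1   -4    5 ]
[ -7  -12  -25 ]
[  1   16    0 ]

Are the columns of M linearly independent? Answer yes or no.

no

Row reduce M to echelon form.
R2 ← R2 + (7)·R1: [0, -40, 10]
R3 ← R3 − R1: [0, 20, -5]
R3 ← R3 + (1/2)·R2: [0, 0, 0]
2 pivots among 3 columns.
Only 2 < 3 pivot columns, so the columns are linearly dependent.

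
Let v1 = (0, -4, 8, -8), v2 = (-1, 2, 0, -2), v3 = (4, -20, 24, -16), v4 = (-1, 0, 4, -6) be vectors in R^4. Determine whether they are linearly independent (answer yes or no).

Form the matrix with these vectors as rows and row reduce.
Swap R1 ↔ R2
R3 ← R3 + (4)·R1: [0, -12, 24, -24]
R4 ← R4 − R1: [0, -2, 4, -4]
R3 ← R3 − (3)·R2: [0, 0, 0, 0]
R4 ← R4 − (1/2)·R2: [0, 0, 0, 0]
2 nonzero rows, so the 4 vectors span a space of dimension 2.
Since 2 < 4, the vectors are linearly dependent.

no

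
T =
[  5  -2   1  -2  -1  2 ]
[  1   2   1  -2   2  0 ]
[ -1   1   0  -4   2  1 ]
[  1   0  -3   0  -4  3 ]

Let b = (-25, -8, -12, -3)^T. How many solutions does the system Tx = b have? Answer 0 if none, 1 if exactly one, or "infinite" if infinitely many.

Row reduce the augmented matrix [T | b].
R2 ← R2 − (1/5)·R1: [0, 12/5, 4/5, -8/5, 11/5, -2/5, -3]
R3 ← R3 + (1/5)·R1: [0, 3/5, 1/5, -22/5, 9/5, 7/5, -17]
R4 ← R4 − (1/5)·R1: [0, 2/5, -16/5, 2/5, -19/5, 13/5, 2]
R3 ← R3 − (1/4)·R2: [0, 0, 0, -4, 5/4, 3/2, -65/4]
R4 ← R4 − (1/6)·R2: [0, 0, -10/3, 2/3, -25/6, 8/3, 5/2]
Swap R3 ↔ R4
The echelon form has 4 nonzero rows, and every pivot lies in the first 6 columns, so rank(T) = rank([T|b]) = 4.
The system is consistent.
rank = 4 < 6 unknowns, so there are infinitely many solutions.

infinite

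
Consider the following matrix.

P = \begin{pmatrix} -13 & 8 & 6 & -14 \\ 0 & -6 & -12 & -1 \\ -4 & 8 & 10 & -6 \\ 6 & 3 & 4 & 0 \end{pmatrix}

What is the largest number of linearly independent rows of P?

4

Row reduce to echelon form.
R3 ← R3 − (4/13)·R1: [0, 72/13, 106/13, -22/13]
R4 ← R4 + (6/13)·R1: [0, 87/13, 88/13, -84/13]
R3 ← R3 + (12/13)·R2: [0, 0, -38/13, -34/13]
R4 ← R4 + (29/26)·R2: [0, 0, -86/13, -197/26]
R4 ← R4 − (43/19)·R3: [0, 0, 0, -63/38]
Echelon form has 4 nonzero rows, so rank(P) = 4.
The rank gives the maximum number of linearly independent rows: 4.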